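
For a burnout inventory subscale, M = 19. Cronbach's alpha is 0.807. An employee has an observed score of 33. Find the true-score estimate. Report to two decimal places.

T̂ = ρX + (1 − ρ)μ
  = 0.807 × 33 + 0.193 × 19
  = 26.631 + 3.667
  = 30.298
  ≈ 30.30

30.30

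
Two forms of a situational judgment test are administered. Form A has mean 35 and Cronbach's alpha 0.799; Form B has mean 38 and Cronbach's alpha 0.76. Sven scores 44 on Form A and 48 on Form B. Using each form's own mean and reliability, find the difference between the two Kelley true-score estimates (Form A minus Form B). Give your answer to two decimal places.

-3.41

T̂_A = 0.799(44) + 0.201(35) = 42.1910
T̂_B = 0.76(48) + 0.24(38) = 45.6000
T̂_A − T̂_B = -3.4090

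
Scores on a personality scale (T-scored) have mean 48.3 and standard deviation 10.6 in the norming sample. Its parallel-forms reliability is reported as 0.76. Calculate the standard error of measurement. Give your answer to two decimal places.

SEM = SD · √(1 − ρ) = 10.6 × √0.24 = 10.6 × 0.4899 = 5.193

5.19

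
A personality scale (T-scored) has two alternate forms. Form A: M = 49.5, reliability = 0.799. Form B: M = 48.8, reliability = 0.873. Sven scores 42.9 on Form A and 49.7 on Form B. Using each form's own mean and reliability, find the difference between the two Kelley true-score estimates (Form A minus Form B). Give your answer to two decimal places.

-5.36

T̂_A = 0.799(42.9) + 0.201(49.5) = 44.2266
T̂_B = 0.873(49.7) + 0.127(48.8) = 49.5857
T̂_A − T̂_B = -5.3591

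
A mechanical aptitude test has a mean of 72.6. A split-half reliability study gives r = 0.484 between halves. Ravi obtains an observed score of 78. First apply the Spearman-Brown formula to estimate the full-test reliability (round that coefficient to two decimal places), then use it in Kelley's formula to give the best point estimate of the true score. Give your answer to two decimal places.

Spearman-Brown: ρ = 2r/(1 + r) = 2(0.484)/(1 + 0.484) = 0.9680/1.484 = 0.6523 → 0.65
Kelley's formula gives T̂ = 0.65·78 + 0.35·72.6 = 50.70 + 25.410 = 76.110.

76.11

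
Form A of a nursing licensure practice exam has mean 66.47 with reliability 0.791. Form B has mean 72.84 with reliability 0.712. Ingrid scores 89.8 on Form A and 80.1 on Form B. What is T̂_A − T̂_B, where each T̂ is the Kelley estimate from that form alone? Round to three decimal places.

T̂_A = 0.791(89.8) + 0.209(66.47) = 84.92403
T̂_B = 0.712(80.1) + 0.288(72.84) = 78.00912
T̂_A − T̂_B = 6.91491

6.915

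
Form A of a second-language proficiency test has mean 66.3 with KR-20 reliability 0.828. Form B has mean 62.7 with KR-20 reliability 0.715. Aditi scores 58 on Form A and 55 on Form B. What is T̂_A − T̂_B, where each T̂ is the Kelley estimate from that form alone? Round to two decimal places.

2.23

T̂_A = 0.828(58) + 0.172(66.3) = 59.4276
T̂_B = 0.715(55) + 0.285(62.7) = 57.1945
T̂_A − T̂_B = 2.2331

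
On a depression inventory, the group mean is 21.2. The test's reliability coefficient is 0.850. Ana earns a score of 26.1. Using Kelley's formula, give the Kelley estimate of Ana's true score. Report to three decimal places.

T̂ = 0.850(26.1) + 0.150(21.2) = 22.1850 + 3.1800 = 25.3650 → 25.365

25.365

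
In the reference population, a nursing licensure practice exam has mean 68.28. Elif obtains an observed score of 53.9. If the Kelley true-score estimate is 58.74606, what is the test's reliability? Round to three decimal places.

0.663

T̂ = ρX + (1 − ρ)μ  ⇒  T̂ − μ = ρ(X − μ)
ρ = (T̂ − μ)/(X − μ) = (58.74606 − 68.28) / (53.9 − 68.28) = -9.53394 / -14.38 = 0.66300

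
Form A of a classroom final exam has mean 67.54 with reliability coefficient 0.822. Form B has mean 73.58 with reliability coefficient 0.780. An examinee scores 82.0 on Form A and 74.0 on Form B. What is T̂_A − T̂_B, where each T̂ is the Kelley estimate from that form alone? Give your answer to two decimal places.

5.52

T̂_A = 0.822(82.0) + 0.178(67.54) = 79.4261
T̂_B = 0.780(74.0) + 0.220(73.58) = 73.9076
T̂_A − T̂_B = 5.5185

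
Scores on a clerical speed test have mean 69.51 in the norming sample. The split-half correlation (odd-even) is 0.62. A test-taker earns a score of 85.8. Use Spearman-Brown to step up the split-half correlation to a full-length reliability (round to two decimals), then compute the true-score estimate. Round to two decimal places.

Spearman-Brown: ρ = 2r/(1 + r) = 2(0.62)/(1 + 0.62) = 1.240/1.62 = 0.7654 → 0.77
Regress the observed score toward the mean by the unreliability: T̂ = 0.77·85.8 + 0.23·69.51 = 66.066 + 15.9873 = 82.053.

82.05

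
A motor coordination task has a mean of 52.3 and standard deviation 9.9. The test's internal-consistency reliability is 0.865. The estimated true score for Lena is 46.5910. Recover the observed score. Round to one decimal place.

45.7

T̂ = ρX + (1 − ρ)μ  ⇒  X = (T̂ − (1 − ρ)μ) / ρ
X = (46.5910 − 0.135 × 52.3) / 0.865 = (46.5910 − 7.0605) / 0.865 = 39.5305 / 0.865 = 45.700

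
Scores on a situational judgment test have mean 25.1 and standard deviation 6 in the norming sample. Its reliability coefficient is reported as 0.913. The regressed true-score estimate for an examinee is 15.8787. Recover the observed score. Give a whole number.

T̂ = ρX + (1 − ρ)μ  ⇒  X = (T̂ − (1 − ρ)μ) / ρ
X = (15.8787 − 0.087 × 25.1) / 0.913 = (15.8787 − 2.1837) / 0.913 = 13.6950 / 0.913 = 15.00

15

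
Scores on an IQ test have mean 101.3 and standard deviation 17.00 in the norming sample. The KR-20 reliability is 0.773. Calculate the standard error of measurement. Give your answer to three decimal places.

SEM = SD · √(1 − ρ) = 17.00 × √0.227 = 17.00 × 0.4764 = 8.0996

8.100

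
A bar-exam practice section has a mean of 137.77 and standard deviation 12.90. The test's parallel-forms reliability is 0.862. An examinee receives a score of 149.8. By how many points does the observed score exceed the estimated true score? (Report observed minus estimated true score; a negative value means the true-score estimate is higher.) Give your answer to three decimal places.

1.660

Weight the observed score by reliability and the mean by (1 − reliability): T̂ = 0.862·149.8 + 0.138·137.77 = 129.1276 + 19.01226 = 148.13986.
X − T̂ = 149.8 − 148.1399 = 1.6601 → 1.660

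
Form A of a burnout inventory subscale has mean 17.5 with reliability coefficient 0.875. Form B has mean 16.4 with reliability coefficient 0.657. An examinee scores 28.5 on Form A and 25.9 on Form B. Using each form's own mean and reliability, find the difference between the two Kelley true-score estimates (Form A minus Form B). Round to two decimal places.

4.48

T̂_A = 0.875(28.5) + 0.125(17.5) = 27.1250
T̂_B = 0.657(25.9) + 0.343(16.4) = 22.6415
T̂_A − T̂_B = 4.4835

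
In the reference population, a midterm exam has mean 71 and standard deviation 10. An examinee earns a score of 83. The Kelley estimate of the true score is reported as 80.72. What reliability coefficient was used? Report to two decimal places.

0.81

T̂ = ρX + (1 − ρ)μ  ⇒  T̂ − μ = ρ(X − μ)
ρ = (T̂ − μ)/(X − μ) = (80.72 − 71) / (83 − 71) = 9.72 / 12.0 = 0.8100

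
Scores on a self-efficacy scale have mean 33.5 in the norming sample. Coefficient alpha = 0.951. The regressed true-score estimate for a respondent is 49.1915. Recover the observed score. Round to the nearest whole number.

50

T̂ = ρX + (1 − ρ)μ  ⇒  X = (T̂ − (1 − ρ)μ) / ρ
X = (49.1915 − 0.049 × 33.5) / 0.951 = (49.1915 − 1.6415) / 0.951 = 47.5500 / 0.951 = 50.00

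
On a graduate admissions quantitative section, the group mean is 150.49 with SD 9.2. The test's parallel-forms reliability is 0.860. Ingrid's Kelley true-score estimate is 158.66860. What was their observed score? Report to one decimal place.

160.0

T̂ = ρX + (1 − ρ)μ  ⇒  X = (T̂ − (1 − ρ)μ) / ρ
X = (158.66860 − 0.140 × 150.49) / 0.860 = (158.66860 − 21.06860) / 0.860 = 137.60000 / 0.860 = 160.000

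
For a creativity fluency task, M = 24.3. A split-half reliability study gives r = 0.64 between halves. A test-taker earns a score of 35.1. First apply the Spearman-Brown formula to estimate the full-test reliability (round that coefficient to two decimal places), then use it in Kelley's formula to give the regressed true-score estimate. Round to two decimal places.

Spearman-Brown: ρ = 2r/(1 + r) = 2(0.64)/(1 + 0.64) = 1.280/1.64 = 0.7805 → 0.78
Regress the observed score toward the mean by the unreliability: T̂ = 0.78·35.1 + 0.22·24.3 = 27.378 + 5.346 = 32.724.

32.72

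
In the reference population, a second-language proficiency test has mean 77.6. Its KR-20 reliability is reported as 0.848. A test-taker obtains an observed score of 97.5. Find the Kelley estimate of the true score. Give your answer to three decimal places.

T̂ = 0.848(97.5) + 0.152(77.6) = 82.6800 + 11.7952 = 94.4752 → 94.475

94.475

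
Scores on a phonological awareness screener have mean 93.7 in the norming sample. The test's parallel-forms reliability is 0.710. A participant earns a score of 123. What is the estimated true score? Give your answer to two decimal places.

T̂ = ρX + (1 − ρ)μ
  = 0.710 × 123 + 0.290 × 93.7
  = 87.330 + 27.1730
  = 114.503
  ≈ 114.50

114.50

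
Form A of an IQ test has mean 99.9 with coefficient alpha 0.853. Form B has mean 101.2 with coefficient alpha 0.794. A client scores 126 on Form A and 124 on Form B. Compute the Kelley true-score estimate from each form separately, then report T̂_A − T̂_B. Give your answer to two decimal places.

T̂_A = 0.853(126) + 0.147(99.9) = 122.1633
T̂_B = 0.794(124) + 0.206(101.2) = 119.3032
T̂_A − T̂_B = 2.8601

2.86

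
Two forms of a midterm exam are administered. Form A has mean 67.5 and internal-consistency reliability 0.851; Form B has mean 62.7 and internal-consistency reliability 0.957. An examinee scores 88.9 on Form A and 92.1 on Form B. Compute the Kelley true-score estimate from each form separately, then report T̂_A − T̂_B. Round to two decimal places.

-5.12

T̂_A = 0.851(88.9) + 0.149(67.5) = 85.7114
T̂_B = 0.957(92.1) + 0.043(62.7) = 90.8358
T̂_A − T̂_B = -5.1244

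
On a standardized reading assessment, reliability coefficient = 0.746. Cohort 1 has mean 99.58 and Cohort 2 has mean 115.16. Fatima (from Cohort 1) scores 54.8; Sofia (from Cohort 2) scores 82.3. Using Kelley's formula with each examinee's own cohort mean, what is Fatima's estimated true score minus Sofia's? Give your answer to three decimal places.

T̂_Fatima = 0.746(54.8) + 0.254(99.58) = 66.17412
T̂_Sofia = 0.746(82.3) + 0.254(115.16) = 90.64644
Difference = 66.17412 − 90.64644 = -24.47232

-24.472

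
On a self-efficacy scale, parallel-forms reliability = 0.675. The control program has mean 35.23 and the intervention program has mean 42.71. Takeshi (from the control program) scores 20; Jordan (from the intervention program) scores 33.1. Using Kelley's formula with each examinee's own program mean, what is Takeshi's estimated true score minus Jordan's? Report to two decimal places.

-11.27

T̂_Takeshi = 0.675(20) + 0.325(35.23) = 24.9497
T̂_Jordan = 0.675(33.1) + 0.325(42.71) = 36.2233
Difference = 24.9497 − 36.2233 = -11.2735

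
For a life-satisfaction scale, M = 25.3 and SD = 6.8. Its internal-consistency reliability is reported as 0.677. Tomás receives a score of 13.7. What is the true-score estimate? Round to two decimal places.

T̂ = ρX + (1 − ρ)μ
  = 0.677 × 13.7 + 0.323 × 25.3
  = 9.2749 + 8.1719
  = 17.447
  ≈ 17.45

17.45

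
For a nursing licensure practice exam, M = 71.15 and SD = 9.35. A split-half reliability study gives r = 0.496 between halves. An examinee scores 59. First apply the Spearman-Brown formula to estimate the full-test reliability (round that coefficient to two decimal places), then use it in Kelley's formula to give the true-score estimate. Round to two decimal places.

Spearman-Brown: ρ = 2r/(1 + r) = 2(0.496)/(1 + 0.496) = 0.9920/1.496 = 0.6631 → 0.66
Weight the observed score by reliability and the mean by (1 − reliability): T̂ = 0.66·59 + 0.34·71.15 = 38.94 + 24.1910 = 63.131.

63.13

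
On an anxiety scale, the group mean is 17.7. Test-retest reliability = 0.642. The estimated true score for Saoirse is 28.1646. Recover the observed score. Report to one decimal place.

34.0

T̂ = ρX + (1 − ρ)μ  ⇒  X = (T̂ − (1 − ρ)μ) / ρ
X = (28.1646 − 0.358 × 17.7) / 0.642 = (28.1646 − 6.3366) / 0.642 = 21.8280 / 0.642 = 34.000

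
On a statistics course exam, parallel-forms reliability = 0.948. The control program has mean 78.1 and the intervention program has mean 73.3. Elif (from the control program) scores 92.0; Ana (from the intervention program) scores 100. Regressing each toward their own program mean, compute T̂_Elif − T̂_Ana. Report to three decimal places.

-7.334

T̂_Elif = 0.948(92.0) + 0.052(78.1) = 91.27720
T̂_Ana = 0.948(100) + 0.052(73.3) = 98.61160
Difference = 91.27720 − 98.61160 = -7.33440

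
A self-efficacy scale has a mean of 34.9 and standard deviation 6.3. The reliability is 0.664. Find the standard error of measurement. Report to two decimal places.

3.65

SEM = SD · √(1 − ρ) = 6.3 × √0.336 = 6.3 × 0.5797 = 3.652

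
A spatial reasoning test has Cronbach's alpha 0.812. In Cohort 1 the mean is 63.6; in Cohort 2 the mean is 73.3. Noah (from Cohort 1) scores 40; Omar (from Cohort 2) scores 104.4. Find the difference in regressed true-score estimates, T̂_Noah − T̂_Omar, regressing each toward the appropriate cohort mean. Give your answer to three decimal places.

T̂_Noah = 0.812(40) + 0.188(63.6) = 44.43680
T̂_Omar = 0.812(104.4) + 0.188(73.3) = 98.55320
Difference = 44.43680 − 98.55320 = -54.11640

-54.116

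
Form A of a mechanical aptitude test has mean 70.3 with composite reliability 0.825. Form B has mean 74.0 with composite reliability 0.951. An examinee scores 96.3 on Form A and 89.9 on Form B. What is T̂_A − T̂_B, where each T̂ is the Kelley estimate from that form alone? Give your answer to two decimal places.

2.63

T̂_A = 0.825(96.3) + 0.175(70.3) = 91.7500
T̂_B = 0.951(89.9) + 0.049(74.0) = 89.1209
T̂_A − T̂_B = 2.6291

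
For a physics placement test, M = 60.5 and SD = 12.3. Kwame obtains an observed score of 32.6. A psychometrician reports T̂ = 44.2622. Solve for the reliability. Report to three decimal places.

0.582

T̂ = ρX + (1 − ρ)μ  ⇒  T̂ − μ = ρ(X − μ)
ρ = (T̂ − μ)/(X − μ) = (44.2622 − 60.5) / (32.6 − 60.5) = -16.2378 / -27.9 = 0.58200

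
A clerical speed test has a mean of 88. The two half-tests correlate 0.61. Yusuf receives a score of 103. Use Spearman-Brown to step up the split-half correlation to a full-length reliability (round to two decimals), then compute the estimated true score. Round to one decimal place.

99.4

Spearman-Brown: ρ = 2r/(1 + r) = 2(0.61)/(1 + 0.61) = 1.220/1.61 = 0.7578 → 0.76
T̂ = ρX + (1 − ρ)μ
  = 0.76 × 103 + 0.24 × 88
  = 78.28 + 21.12
  = 99.40
  ≈ 99.4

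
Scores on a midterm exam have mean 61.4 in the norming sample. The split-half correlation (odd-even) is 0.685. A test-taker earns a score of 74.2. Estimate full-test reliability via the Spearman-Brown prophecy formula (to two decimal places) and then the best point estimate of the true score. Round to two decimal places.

71.77

Spearman-Brown: ρ = 2r/(1 + r) = 2(0.685)/(1 + 0.685) = 1.3700/1.685 = 0.8131 → 0.81
T̂ = 0.81(74.2) + 0.19(61.4) = 60.102 + 11.666 = 71.768 → 71.77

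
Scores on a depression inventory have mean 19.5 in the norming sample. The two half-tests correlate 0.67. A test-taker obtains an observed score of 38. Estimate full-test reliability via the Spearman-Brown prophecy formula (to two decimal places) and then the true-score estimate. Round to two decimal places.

Spearman-Brown: ρ = 2r/(1 + r) = 2(0.67)/(1 + 0.67) = 1.340/1.67 = 0.8024 → 0.80
T̂ = 0.80(38) + 0.20(19.5) = 30.40 + 3.900 = 34.300 → 34.30

34.30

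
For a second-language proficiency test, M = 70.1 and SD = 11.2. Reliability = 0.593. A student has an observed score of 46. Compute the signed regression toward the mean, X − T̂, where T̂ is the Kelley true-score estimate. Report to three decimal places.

-9.809

T̂ = ρX + (1 − ρ)μ
  = 0.593 × 46 + 0.407 × 70.1
  = 27.278 + 28.5307
  = 55.80870
  ≈ 55.8087
X − T̂ = 46 − 55.8087 = -9.8087 → -9.809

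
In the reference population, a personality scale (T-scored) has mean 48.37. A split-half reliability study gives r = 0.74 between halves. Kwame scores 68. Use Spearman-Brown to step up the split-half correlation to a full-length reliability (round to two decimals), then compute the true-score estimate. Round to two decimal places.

65.06

Spearman-Brown: ρ = 2r/(1 + r) = 2(0.74)/(1 + 0.74) = 1.480/1.74 = 0.8506 → 0.85
T̂ = 0.85(68) + 0.15(48.37) = 57.80 + 7.2555 = 65.055 → 65.06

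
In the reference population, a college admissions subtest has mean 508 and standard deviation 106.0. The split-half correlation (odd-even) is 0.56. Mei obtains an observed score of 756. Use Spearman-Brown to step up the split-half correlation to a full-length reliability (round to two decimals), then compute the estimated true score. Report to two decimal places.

686.56

Spearman-Brown: ρ = 2r/(1 + r) = 2(0.56)/(1 + 0.56) = 1.120/1.56 = 0.7179 → 0.72
Kelley's formula gives T̂ = 0.72·756 + 0.28·508 = 544.32 + 142.24 = 686.560.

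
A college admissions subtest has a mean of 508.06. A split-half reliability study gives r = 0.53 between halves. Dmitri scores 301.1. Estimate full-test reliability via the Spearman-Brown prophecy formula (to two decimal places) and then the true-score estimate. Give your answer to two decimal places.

Spearman-Brown: ρ = 2r/(1 + r) = 2(0.53)/(1 + 0.53) = 1.060/1.53 = 0.6928 → 0.69
T̂ = 0.69(301.1) + 0.31(508.06) = 207.759 + 157.4986 = 365.258 → 365.26

365.26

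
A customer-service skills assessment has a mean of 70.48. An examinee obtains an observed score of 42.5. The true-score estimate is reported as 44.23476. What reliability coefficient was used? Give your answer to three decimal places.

T̂ = ρX + (1 − ρ)μ  ⇒  T̂ − μ = ρ(X − μ)
ρ = (T̂ − μ)/(X − μ) = (44.23476 − 70.48) / (42.5 − 70.48) = -26.24524 / -27.98 = 0.93800

0.938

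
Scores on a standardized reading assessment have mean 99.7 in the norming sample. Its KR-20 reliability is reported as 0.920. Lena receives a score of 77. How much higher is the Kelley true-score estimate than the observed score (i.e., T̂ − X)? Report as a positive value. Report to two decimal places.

T̂ = ρX + (1 − ρ)μ
  = 0.920 × 77 + 0.080 × 99.7
  = 70.840 + 7.9760
  = 78.8160
  ≈ 78.816
T̂ − X = 78.816 − 77 = 1.816 → 1.82

1.82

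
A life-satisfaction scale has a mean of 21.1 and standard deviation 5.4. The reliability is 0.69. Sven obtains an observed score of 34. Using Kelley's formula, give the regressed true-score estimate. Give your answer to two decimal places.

T̂ = ρX + (1 − ρ)μ
  = 0.69 × 34 + 0.31 × 21.1
  = 23.46 + 6.541
  = 30.001
  ≈ 30.00

30.00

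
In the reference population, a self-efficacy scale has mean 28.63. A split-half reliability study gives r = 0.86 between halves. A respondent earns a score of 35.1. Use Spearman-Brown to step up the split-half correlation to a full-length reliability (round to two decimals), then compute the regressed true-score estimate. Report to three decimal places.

34.582

Spearman-Brown: ρ = 2r/(1 + r) = 2(0.86)/(1 + 0.86) = 1.720/1.86 = 0.9247 → 0.92
T̂ = 0.92(35.1) + 0.08(28.63) = 32.292 + 2.2904 = 34.5824 → 34.582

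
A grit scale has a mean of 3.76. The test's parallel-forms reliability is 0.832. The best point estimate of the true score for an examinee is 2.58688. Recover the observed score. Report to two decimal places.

T̂ = ρX + (1 − ρ)μ  ⇒  X = (T̂ − (1 − ρ)μ) / ρ
X = (2.58688 − 0.168 × 3.76) / 0.832 = (2.58688 − 0.63168) / 0.832 = 1.95520 / 0.832 = 2.3500

2.35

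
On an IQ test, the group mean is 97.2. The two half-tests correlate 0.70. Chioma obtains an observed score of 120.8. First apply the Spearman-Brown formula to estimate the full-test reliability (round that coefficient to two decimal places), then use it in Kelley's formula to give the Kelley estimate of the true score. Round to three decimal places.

116.552

Spearman-Brown: ρ = 2r/(1 + r) = 2(0.70)/(1 + 0.70) = 1.400/1.70 = 0.8235 → 0.82
T̂ = 0.82(120.8) + 0.18(97.2) = 99.056 + 17.496 = 116.5520 → 116.552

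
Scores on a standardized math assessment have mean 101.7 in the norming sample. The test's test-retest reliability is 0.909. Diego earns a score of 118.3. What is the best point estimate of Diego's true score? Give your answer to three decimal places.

T̂ = ρX + (1 − ρ)μ
  = 0.909 × 118.3 + 0.091 × 101.7
  = 107.5347 + 9.2547
  = 116.7894
  ≈ 116.789

116.789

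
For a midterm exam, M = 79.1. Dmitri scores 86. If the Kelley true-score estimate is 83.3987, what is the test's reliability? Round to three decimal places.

T̂ = ρX + (1 − ρ)μ  ⇒  T̂ − μ = ρ(X − μ)
ρ = (T̂ − μ)/(X − μ) = (83.3987 − 79.1) / (86 − 79.1) = 4.2987 / 6.9 = 0.62300

0.623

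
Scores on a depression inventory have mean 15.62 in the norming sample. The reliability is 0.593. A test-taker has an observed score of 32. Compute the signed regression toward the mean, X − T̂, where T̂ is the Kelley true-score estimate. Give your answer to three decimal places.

Weight the observed score by reliability and the mean by (1 − reliability): T̂ = 0.593·32 + 0.407·15.62 = 18.976 + 6.35734 = 25.33334.
X − T̂ = 32 − 25.3333 = 6.6667 → 6.667

6.667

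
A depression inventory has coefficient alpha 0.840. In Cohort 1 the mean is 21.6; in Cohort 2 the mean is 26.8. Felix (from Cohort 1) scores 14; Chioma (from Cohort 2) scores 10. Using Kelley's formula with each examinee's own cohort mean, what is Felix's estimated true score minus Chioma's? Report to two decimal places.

T̂_Felix = 0.840(14) + 0.160(21.6) = 15.2160
T̂_Chioma = 0.840(10) + 0.160(26.8) = 12.6880
Difference = 15.2160 − 12.6880 = 2.5280

2.53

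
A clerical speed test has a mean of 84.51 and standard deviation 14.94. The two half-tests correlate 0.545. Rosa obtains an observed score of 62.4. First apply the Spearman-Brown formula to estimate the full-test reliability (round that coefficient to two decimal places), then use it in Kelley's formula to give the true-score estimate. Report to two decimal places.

68.81

Spearman-Brown: ρ = 2r/(1 + r) = 2(0.545)/(1 + 0.545) = 1.0900/1.545 = 0.7055 → 0.71
Regress the observed score toward the mean by the unreliability: T̂ = 0.71·62.4 + 0.29·84.51 = 44.304 + 24.5079 = 68.812.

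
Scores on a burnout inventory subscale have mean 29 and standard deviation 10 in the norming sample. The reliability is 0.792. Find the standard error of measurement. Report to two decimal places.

4.56

SEM = SD · √(1 − ρ) = 10 × √0.208 = 10 × 0.4561 = 4.561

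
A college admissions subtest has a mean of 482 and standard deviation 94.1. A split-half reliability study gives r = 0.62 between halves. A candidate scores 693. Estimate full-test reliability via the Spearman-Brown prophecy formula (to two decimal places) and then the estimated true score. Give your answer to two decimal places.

644.47

Spearman-Brown: ρ = 2r/(1 + r) = 2(0.62)/(1 + 0.62) = 1.240/1.62 = 0.7654 → 0.77
Regress the observed score toward the mean by the unreliability: T̂ = 0.77·693 + 0.23·482 = 533.61 + 110.86 = 644.470.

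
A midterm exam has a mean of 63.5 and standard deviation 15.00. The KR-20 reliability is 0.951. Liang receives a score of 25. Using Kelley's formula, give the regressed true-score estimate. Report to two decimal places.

26.89

T̂ = 0.951(25) + 0.049(63.5) = 23.775 + 3.1115 = 26.886 → 26.89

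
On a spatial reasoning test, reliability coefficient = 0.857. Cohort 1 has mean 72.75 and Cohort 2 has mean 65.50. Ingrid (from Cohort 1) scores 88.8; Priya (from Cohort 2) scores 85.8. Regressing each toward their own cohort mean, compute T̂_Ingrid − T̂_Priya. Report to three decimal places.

T̂_Ingrid = 0.857(88.8) + 0.143(72.75) = 86.50485
T̂_Priya = 0.857(85.8) + 0.143(65.50) = 82.89710
Difference = 86.50485 − 82.89710 = 3.60775

3.608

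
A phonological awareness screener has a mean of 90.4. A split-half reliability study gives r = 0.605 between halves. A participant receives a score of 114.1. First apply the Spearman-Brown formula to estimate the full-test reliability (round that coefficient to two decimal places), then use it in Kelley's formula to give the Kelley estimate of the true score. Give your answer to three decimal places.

Spearman-Brown: ρ = 2r/(1 + r) = 2(0.605)/(1 + 0.605) = 1.2100/1.605 = 0.7539 → 0.75
Weight the observed score by reliability and the mean by (1 − reliability): T̂ = 0.75·114.1 + 0.25·90.4 = 85.575 + 22.600 = 108.1750.

108.175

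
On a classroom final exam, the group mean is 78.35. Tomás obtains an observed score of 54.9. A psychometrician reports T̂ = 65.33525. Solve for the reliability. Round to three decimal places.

T̂ = ρX + (1 − ρ)μ  ⇒  T̂ − μ = ρ(X − μ)
ρ = (T̂ − μ)/(X − μ) = (65.33525 − 78.35) / (54.9 − 78.35) = -13.01475 / -23.45 = 0.55500

0.555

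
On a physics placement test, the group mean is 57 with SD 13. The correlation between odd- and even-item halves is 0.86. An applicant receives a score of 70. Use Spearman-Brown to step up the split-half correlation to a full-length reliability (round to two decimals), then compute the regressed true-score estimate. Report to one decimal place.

69.0

Spearman-Brown: ρ = 2r/(1 + r) = 2(0.86)/(1 + 0.86) = 1.720/1.86 = 0.9247 → 0.92
T̂ = ρX + (1 − ρ)μ
  = 0.92 × 70 + 0.08 × 57
  = 64.40 + 4.56
  = 68.96
  ≈ 69.0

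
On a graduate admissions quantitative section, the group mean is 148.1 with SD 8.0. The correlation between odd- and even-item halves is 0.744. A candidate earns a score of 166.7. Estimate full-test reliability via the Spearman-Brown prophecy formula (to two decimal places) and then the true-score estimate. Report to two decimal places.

163.91

Spearman-Brown: ρ = 2r/(1 + r) = 2(0.744)/(1 + 0.744) = 1.4880/1.744 = 0.8532 → 0.85
T̂ = ρX + (1 − ρ)μ
  = 0.85 × 166.7 + 0.15 × 148.1
  = 141.695 + 22.215
  = 163.910
  ≈ 163.91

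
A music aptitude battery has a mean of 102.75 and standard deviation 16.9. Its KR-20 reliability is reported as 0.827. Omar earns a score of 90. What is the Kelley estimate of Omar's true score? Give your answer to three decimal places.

T̂ = 0.827(90) + 0.173(102.75) = 74.430 + 17.77575 = 92.2057 → 92.206

92.206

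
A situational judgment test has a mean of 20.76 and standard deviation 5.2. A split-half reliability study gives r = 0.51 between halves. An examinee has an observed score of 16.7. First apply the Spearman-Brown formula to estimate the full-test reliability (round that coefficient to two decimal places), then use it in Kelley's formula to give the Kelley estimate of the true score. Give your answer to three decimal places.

17.999

Spearman-Brown: ρ = 2r/(1 + r) = 2(0.51)/(1 + 0.51) = 1.020/1.51 = 0.6755 → 0.68
Weight the observed score by reliability and the mean by (1 − reliability): T̂ = 0.68·16.7 + 0.32·20.76 = 11.356 + 6.6432 = 17.9992.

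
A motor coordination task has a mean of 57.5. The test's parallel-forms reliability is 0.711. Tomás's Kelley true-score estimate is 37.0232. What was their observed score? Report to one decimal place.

28.7

T̂ = ρX + (1 − ρ)μ  ⇒  X = (T̂ − (1 − ρ)μ) / ρ
X = (37.0232 − 0.289 × 57.5) / 0.711 = (37.0232 − 16.6175) / 0.711 = 20.4057 / 0.711 = 28.700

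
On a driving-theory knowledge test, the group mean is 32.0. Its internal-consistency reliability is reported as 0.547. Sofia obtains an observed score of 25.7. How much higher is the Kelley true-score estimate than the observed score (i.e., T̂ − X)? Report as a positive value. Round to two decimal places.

2.85

T̂ = ρX + (1 − ρ)μ
  = 0.547 × 25.7 + 0.453 × 32.0
  = 14.0579 + 14.4960
  = 28.5539
  ≈ 28.554
T̂ − X = 28.554 − 25.7 = 2.854 → 2.85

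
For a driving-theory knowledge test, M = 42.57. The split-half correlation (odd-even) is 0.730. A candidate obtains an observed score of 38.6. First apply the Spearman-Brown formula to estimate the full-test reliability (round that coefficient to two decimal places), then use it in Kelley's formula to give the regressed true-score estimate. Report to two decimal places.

Spearman-Brown: ρ = 2r/(1 + r) = 2(0.730)/(1 + 0.730) = 1.4600/1.730 = 0.8439 → 0.84
T̂ = ρX + (1 − ρ)μ
  = 0.84 × 38.6 + 0.16 × 42.57
  = 32.424 + 6.8112
  = 39.235
  ≈ 39.24

39.24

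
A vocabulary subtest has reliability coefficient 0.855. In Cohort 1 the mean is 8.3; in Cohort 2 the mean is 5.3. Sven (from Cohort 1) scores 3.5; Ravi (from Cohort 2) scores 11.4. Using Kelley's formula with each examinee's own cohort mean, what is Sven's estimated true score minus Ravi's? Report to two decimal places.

T̂_Sven = 0.855(3.5) + 0.145(8.3) = 4.1960
T̂_Ravi = 0.855(11.4) + 0.145(5.3) = 10.5155
Difference = 4.1960 − 10.5155 = -6.3195

-6.32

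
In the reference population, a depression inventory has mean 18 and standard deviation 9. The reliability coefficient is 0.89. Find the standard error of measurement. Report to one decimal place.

SEM = SD · √(1 − ρ) = 9 × √0.11 = 9 × 0.3317 = 2.985

3.0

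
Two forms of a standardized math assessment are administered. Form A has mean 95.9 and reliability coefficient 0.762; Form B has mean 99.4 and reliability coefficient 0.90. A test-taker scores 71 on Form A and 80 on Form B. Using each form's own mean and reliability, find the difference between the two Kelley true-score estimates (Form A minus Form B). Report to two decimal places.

-5.01

T̂_A = 0.762(71) + 0.238(95.9) = 76.9262
T̂_B = 0.90(80) + 0.10(99.4) = 81.9400
T̂_A − T̂_B = -5.0138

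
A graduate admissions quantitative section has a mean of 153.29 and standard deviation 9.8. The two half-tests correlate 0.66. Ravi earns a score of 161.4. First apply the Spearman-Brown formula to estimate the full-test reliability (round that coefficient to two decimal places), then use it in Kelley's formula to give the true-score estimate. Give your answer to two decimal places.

Spearman-Brown: ρ = 2r/(1 + r) = 2(0.66)/(1 + 0.66) = 1.320/1.66 = 0.7952 → 0.80
Regress the observed score toward the mean by the unreliability: T̂ = 0.80·161.4 + 0.20·153.29 = 129.120 + 30.6580 = 159.778.

159.78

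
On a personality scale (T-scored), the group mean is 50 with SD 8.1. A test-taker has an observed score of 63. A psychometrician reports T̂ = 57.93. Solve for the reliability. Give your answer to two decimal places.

T̂ = ρX + (1 − ρ)μ  ⇒  T̂ − μ = ρ(X − μ)
ρ = (T̂ − μ)/(X − μ) = (57.93 − 50) / (63 − 50) = 7.93 / 13.0 = 0.6100

0.61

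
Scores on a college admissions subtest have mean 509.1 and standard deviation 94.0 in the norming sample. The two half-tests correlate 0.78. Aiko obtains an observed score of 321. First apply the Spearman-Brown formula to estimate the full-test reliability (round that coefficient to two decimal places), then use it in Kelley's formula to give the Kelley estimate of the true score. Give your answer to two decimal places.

343.57

Spearman-Brown: ρ = 2r/(1 + r) = 2(0.78)/(1 + 0.78) = 1.560/1.78 = 0.8764 → 0.88
T̂ = 0.88(321) + 0.12(509.1) = 282.48 + 61.092 = 343.572 → 343.57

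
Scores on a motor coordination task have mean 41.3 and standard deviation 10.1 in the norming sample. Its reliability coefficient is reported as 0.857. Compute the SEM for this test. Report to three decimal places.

3.819

SEM = SD · √(1 − ρ) = 10.1 × √0.143 = 10.1 × 0.3782 = 3.8193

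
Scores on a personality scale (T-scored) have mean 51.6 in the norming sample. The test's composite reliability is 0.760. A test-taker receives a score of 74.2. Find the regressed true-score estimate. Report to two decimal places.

T̂ = ρX + (1 − ρ)μ
  = 0.760 × 74.2 + 0.240 × 51.6
  = 56.3920 + 12.3840
  = 68.776
  ≈ 68.78

68.78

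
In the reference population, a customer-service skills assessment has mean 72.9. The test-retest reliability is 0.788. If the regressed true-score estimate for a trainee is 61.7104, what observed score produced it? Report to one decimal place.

T̂ = ρX + (1 − ρ)μ  ⇒  X = (T̂ − (1 − ρ)μ) / ρ
X = (61.7104 − 0.212 × 72.9) / 0.788 = (61.7104 − 15.4548) / 0.788 = 46.2556 / 0.788 = 58.700

58.7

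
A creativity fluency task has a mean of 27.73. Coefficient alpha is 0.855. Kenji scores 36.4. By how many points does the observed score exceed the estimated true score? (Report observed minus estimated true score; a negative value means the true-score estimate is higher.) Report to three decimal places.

1.257

Kelley's formula gives T̂ = 0.855·36.4 + 0.145·27.73 = 31.1220 + 4.02085 = 35.14285.
X − T̂ = 36.4 − 35.1429 = 1.2571 → 1.257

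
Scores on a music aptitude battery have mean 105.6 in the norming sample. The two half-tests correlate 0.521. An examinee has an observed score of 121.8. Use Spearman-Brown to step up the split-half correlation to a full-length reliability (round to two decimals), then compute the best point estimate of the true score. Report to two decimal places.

Spearman-Brown: ρ = 2r/(1 + r) = 2(0.521)/(1 + 0.521) = 1.0420/1.521 = 0.6851 → 0.69
T̂ = ρX + (1 − ρ)μ
  = 0.69 × 121.8 + 0.31 × 105.6
  = 84.042 + 32.736
  = 116.778
  ≈ 116.78

116.78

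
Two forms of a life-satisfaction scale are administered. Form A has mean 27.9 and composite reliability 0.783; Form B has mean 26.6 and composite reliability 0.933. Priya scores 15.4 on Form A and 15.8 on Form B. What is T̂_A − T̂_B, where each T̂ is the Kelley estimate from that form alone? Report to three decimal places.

T̂_A = 0.783(15.4) + 0.217(27.9) = 18.11250
T̂_B = 0.933(15.8) + 0.067(26.6) = 16.52360
T̂_A − T̂_B = 1.58890

1.589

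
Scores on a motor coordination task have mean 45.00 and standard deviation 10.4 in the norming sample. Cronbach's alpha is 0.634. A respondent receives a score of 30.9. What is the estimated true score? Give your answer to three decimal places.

36.061

T̂ = ρX + (1 − ρ)μ
  = 0.634 × 30.9 + 0.366 × 45.00
  = 19.5906 + 16.47000
  = 36.0606
  ≈ 36.061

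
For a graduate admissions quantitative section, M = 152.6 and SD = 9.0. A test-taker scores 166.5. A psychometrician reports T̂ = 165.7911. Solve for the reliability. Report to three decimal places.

0.949

T̂ = ρX + (1 − ρ)μ  ⇒  T̂ − μ = ρ(X − μ)
ρ = (T̂ − μ)/(X − μ) = (165.7911 − 152.6) / (166.5 − 152.6) = 13.1911 / 13.9 = 0.94900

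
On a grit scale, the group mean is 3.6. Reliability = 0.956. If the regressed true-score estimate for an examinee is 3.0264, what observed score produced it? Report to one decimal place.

3.0

T̂ = ρX + (1 − ρ)μ  ⇒  X = (T̂ − (1 − ρ)μ) / ρ
X = (3.0264 − 0.044 × 3.6) / 0.956 = (3.0264 − 0.1584) / 0.956 = 2.8680 / 0.956 = 3.000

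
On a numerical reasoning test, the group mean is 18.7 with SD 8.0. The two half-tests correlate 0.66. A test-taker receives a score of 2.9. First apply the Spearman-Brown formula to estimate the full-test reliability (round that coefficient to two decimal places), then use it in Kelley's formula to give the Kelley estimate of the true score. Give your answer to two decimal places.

6.06

Spearman-Brown: ρ = 2r/(1 + r) = 2(0.66)/(1 + 0.66) = 1.320/1.66 = 0.7952 → 0.80
T̂ = 0.80(2.9) + 0.20(18.7) = 2.320 + 3.740 = 6.060 → 6.06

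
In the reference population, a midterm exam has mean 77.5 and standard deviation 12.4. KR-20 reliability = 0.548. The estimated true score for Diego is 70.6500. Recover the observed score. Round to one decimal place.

T̂ = ρX + (1 − ρ)μ  ⇒  X = (T̂ − (1 − ρ)μ) / ρ
X = (70.6500 − 0.452 × 77.5) / 0.548 = (70.6500 − 35.0300) / 0.548 = 35.6200 / 0.548 = 65.000

65.0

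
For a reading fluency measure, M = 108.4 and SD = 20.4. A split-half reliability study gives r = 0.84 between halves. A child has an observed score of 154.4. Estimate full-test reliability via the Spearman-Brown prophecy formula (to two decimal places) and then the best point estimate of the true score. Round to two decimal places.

150.26

Spearman-Brown: ρ = 2r/(1 + r) = 2(0.84)/(1 + 0.84) = 1.680/1.84 = 0.9130 → 0.91
Regress the observed score toward the mean by the unreliability: T̂ = 0.91·154.4 + 0.09·108.4 = 140.504 + 9.756 = 150.260.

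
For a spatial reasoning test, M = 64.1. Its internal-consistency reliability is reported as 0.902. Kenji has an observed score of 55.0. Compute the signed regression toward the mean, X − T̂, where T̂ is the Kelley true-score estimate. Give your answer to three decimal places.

T̂ = ρX + (1 − ρ)μ
  = 0.902 × 55.0 + 0.098 × 64.1
  = 49.6100 + 6.2818
  = 55.89180
  ≈ 55.8918
X − T̂ = 55.0 − 55.8918 = -0.8918 → -0.892

-0.892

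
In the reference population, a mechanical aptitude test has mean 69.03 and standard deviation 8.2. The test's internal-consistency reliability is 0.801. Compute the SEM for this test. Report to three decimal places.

3.658

SEM = SD · √(1 − ρ) = 8.2 × √0.199 = 8.2 × 0.4461 = 3.6580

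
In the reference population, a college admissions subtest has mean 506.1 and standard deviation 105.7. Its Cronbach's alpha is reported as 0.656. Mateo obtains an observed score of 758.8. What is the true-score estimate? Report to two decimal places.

671.87

T̂ = ρX + (1 − ρ)μ
  = 0.656 × 758.8 + 0.344 × 506.1
  = 497.7728 + 174.0984
  = 671.871
  ≈ 671.87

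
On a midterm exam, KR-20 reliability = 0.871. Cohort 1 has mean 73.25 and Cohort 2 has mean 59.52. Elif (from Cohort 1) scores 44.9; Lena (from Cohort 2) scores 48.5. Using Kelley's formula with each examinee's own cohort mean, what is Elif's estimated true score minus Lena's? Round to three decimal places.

T̂_Elif = 0.871(44.9) + 0.129(73.25) = 48.55715
T̂_Lena = 0.871(48.5) + 0.129(59.52) = 49.92158
Difference = 48.55715 − 49.92158 = -1.36443

-1.364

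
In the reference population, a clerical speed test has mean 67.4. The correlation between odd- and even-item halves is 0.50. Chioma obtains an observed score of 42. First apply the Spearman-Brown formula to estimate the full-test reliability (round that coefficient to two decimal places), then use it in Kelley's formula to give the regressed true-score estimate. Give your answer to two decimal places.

Spearman-Brown: ρ = 2r/(1 + r) = 2(0.50)/(1 + 0.50) = 1.000/1.50 = 0.6667 → 0.67
Kelley's formula gives T̂ = 0.67·42 + 0.33·67.4 = 28.14 + 22.242 = 50.382.

50.38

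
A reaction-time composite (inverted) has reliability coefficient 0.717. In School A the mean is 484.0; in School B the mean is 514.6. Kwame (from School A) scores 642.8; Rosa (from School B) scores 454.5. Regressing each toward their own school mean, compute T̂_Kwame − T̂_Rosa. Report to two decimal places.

T̂_Kwame = 0.717(642.8) + 0.283(484.0) = 597.8596
T̂_Rosa = 0.717(454.5) + 0.283(514.6) = 471.5083
Difference = 597.8596 − 471.5083 = 126.3513

126.35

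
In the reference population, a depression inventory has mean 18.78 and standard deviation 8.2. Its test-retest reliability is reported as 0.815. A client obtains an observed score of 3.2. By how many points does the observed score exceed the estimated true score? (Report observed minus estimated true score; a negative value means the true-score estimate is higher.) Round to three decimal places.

T̂ = 0.815(3.2) + 0.185(18.78) = 2.6080 + 3.47430 = 6.08230 → 6.0823
X − T̂ = 3.2 − 6.0823 = -2.8823 → -2.882

-2.882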